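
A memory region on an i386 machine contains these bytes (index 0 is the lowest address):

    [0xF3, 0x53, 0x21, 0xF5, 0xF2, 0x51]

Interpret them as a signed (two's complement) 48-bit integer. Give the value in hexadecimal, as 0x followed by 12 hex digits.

Little-endian stores the least-significant byte at the lowest address.
Reassemble most-significant byte first: 51 F2 F5 21 53 F3 → 0x51F2F52153F3.

0x51F2F52153F3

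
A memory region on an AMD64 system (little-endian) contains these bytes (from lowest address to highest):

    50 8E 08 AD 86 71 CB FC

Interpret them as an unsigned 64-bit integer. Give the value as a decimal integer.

Little-endian stores the least-significant byte at the lowest address.
Reassemble most-significant byte first: FC CB 71 86 AD 08 8E 50 → 0xFCCB7186AD088E50.
0xFCCB7186AD088E50 = 18215777941072678480.

18215777941072678480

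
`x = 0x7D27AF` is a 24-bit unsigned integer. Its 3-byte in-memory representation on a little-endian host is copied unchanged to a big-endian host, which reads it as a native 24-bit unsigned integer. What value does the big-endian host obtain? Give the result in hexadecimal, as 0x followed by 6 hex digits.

0xAF277D

Stored little-endian, the bytes at ascending addresses are AF 27 7D.
Read back as big-endian, the last byte is least significant, giving 0xAF277D.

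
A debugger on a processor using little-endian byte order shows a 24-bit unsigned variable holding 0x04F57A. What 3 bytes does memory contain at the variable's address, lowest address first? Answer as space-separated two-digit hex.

7A F5 04

Split into bytes (most-significant first): 04 F5 7A.
Little-endian stores the least-significant byte at the lowest address.
So at ascending addresses the bytes are 7A F5 04.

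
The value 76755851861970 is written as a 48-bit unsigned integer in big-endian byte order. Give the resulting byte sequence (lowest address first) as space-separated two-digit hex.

45 CF 1D 48 DF D2

76755851861970 in hexadecimal, padded to 48 bits, is 0x45CF1D48DFD2.
Split into bytes (most-significant first): 45 CF 1D 48 DF D2.
Big-endian stores the most-significant byte at the lowest address.
So the memory order matches the most-significant-first order: 45 CF 1D 48 DF D2.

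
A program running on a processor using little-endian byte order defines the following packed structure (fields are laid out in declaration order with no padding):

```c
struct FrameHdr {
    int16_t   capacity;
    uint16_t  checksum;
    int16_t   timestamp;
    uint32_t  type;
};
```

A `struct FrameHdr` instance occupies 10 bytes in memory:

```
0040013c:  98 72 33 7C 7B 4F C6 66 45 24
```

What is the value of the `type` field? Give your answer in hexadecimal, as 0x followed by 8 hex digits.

`type` follows `capacity` (2 B), `checksum` (2 B), `timestamp` (2 B), so it starts at offset 2 + 2 + 2 = 6 and occupies 4 bytes.
Bytes at offsets 6..9: C6 66 45 24.
Little-endian stores the least-significant byte at the lowest address.
Reassemble most-significant byte first: 24 45 66 C6 → 0x244566C6.

0x244566C6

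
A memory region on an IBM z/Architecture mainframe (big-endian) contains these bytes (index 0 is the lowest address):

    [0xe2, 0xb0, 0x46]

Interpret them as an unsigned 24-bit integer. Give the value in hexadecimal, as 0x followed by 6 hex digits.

In big-endian order the high byte comes first in memory.
The bytes are already most-significant first: 0xE2B046.

0xE2B046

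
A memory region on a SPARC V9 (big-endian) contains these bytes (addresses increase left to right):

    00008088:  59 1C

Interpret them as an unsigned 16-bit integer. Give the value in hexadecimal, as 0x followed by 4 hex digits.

0x591C

Big-endian stores the most-significant byte at the lowest address.
The bytes are already most-significant first: 0x591C.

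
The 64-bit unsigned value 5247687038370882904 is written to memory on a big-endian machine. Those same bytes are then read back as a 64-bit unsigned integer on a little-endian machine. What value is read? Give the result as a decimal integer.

5247687038370882904 in 64-bit hexadecimal is 0x48D3878ED684A558.
Stored big-endian, the bytes at ascending addresses are 48 D3 87 8E D6 84 A5 58.
Read back as little-endian, the first byte is least significant, giving 0x58A584D68E87D348.
0x58A584D68E87D348 = 6387657703544050504.

6387657703544050504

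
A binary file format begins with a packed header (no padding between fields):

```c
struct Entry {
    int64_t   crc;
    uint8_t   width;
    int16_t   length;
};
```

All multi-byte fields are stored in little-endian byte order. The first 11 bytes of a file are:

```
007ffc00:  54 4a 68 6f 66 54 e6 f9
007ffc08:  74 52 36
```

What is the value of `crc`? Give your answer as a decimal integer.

-439571114689541548

`crc` is the first field, at byte offset 0, occupying 8 bytes.
Bytes at offsets 0..7: 54 4A 68 6F 66 54 E6 F9.
Little-endian: lowest address holds the least-significant byte.
Reassemble most-significant byte first: F9 E6 54 66 6F 68 4A 54 → 0xF9E654666F684A54.
Top bit is set, so as a signed 64-bit value this is 0xF9E654666F684A54 − 2^64 = -439571114689541548.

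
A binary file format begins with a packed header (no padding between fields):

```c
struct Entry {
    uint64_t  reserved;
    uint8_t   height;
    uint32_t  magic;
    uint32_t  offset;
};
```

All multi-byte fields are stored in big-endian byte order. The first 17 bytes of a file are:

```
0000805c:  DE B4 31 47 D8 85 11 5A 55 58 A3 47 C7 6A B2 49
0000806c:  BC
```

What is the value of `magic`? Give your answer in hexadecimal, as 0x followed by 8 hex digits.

0x58A347C7

`magic` follows `reserved` (8 B), `height` (1 B), so it starts at offset 8 + 1 = 9 and occupies 4 bytes.
Bytes at offsets 9..12: 58 A3 47 C7.
In big-endian order the high byte comes first in memory.
The bytes are already most-significant first: 0x58A347C7.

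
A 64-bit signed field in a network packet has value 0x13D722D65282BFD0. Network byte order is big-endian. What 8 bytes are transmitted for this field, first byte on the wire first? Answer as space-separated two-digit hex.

Split into bytes (most-significant first): 13 D7 22 D6 52 82 BF D0.
In big-endian order the high byte comes first in memory.
So the memory order matches the most-significant-first order: 13 D7 22 D6 52 82 BF D0.

13 D7 22 D6 52 82 BF D0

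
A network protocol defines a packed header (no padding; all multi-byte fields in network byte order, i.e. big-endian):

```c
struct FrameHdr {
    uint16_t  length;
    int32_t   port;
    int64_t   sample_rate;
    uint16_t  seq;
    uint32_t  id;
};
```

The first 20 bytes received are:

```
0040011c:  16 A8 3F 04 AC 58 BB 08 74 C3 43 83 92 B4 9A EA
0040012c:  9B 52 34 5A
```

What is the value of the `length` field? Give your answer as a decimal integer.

`length` is the first field, at byte offset 0, occupying 2 bytes.
Bytes at offsets 0..1: 16 A8.
Big-endian stores the most-significant byte at the lowest address.
The bytes are already most-significant first: 0x16A8.
0x16A8 = 5800.

5800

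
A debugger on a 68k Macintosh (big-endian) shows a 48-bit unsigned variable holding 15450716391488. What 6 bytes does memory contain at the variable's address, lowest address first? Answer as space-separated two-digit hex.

15450716391488 in hexadecimal, padded to 48 bits, is 0x0E0D66764840.
Split into bytes (most-significant first): 0E 0D 66 76 48 40.
Big-endian stores the most-significant byte at the lowest address.
So the memory order matches the most-significant-first order: 0E 0D 66 76 48 40.

0E 0D 66 76 48 40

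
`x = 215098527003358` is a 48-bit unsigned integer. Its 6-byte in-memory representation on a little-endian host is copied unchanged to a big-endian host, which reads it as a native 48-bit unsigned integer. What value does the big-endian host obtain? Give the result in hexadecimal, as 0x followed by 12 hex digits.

215098527003358 in 48-bit hexadecimal is 0xC3A1874B32DE.
Stored little-endian, the bytes at ascending addresses are DE 32 4B 87 A1 C3.
Read back as big-endian, the last byte is least significant, giving 0xDE324B87A1C3.

0xDE324B87A1C3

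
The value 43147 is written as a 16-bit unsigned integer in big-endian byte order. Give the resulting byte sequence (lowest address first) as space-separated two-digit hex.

A8 8B

43147 in hexadecimal, padded to 16 bits, is 0xA88B.
Split into bytes (most-significant first): A8 8B.
Big-endian: lowest address holds the most-significant byte.
So the memory order matches the most-significant-first order: A8 8B.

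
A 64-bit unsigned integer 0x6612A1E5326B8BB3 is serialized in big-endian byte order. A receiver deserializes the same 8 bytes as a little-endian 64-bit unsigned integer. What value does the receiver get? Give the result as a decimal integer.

12937552220896957030

Stored big-endian, the bytes at ascending addresses are 66 12 A1 E5 32 6B 8B B3.
Read back as little-endian, the first byte is least significant, giving 0xB38B6B32E5A11266.
0xB38B6B32E5A11266 = 12937552220896957030.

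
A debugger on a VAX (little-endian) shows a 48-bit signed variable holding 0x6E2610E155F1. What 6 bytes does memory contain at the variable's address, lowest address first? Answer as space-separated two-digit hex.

F1 55 E1 10 26 6E

Split into bytes (most-significant first): 6E 26 10 E1 55 F1.
In little-endian order the low byte comes first in memory.
So at ascending addresses the bytes are F1 55 E1 10 26 6E.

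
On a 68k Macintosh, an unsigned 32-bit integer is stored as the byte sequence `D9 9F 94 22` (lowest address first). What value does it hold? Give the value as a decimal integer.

Big-endian stores the most-significant byte at the lowest address.
The bytes are already most-significant first: 0xD99F9422.
0xD99F9422 = 3651114018.

3651114018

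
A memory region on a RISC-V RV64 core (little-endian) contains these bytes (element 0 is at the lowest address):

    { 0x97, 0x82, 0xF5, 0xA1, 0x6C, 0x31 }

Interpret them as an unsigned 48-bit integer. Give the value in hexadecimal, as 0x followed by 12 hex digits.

0x316CA1F58297

In little-endian order the low byte comes first in memory.
Reassemble most-significant byte first: 31 6C A1 F5 82 97 → 0x316CA1F58297.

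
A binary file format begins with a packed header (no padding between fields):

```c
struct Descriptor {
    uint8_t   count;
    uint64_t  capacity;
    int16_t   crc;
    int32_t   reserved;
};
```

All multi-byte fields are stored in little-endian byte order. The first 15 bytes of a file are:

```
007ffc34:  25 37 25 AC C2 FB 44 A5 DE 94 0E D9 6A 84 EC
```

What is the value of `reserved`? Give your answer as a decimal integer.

`reserved` follows `count` (1 B), `capacity` (8 B), `crc` (2 B), so it starts at offset 1 + 8 + 2 = 11 and occupies 4 bytes.
Bytes at offsets 11..14: D9 6A 84 EC.
Little-endian stores the least-significant byte at the lowest address.
Reassemble most-significant byte first: EC 84 6A D9 → 0xEC846AD9.
Top bit is set, so as a signed 32-bit value this is 0xEC846AD9 − 2^32 = -326866215.

-326866215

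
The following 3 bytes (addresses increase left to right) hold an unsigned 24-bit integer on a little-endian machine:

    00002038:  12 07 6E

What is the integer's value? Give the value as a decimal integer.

7210770

Little-endian stores the least-significant byte at the lowest address.
Reassemble most-significant byte first: 6E 07 12 → 0x6E0712.
0x6E0712 = 7210770.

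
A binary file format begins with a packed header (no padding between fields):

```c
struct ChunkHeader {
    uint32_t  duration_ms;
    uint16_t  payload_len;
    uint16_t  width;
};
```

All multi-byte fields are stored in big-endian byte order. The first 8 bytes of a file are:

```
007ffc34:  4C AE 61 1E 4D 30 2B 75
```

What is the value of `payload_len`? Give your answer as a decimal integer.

19760

`payload_len` follows `duration_ms` (4 bytes), so it starts at byte offset 4 and occupies 2 bytes.
Bytes at offsets 4..5: 4D 30.
In big-endian order the high byte comes first in memory.
The bytes are already most-significant first: 0x4D30.
0x4D30 = 19760.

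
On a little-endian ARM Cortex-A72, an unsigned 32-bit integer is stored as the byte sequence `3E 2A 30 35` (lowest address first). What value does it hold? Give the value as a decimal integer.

Little-endian: lowest address holds the least-significant byte.
Reassemble most-significant byte first: 35 30 2A 3E → 0x35302A3E.
0x35302A3E = 892348990.

892348990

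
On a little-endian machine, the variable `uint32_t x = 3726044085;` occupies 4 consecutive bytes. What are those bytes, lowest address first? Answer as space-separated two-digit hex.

3726044085 in hexadecimal, padded to 32 bits, is 0xDE16EBB5.
Split into bytes (most-significant first): DE 16 EB B5.
In little-endian order the low byte comes first in memory.
So at ascending addresses the bytes are B5 EB 16 DE.

B5 EB 16 DE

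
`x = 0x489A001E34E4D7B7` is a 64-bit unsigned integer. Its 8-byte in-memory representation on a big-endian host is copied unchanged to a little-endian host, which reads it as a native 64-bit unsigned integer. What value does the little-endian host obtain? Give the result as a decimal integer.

13247307741426391624

Stored big-endian, the bytes at ascending addresses are 48 9A 00 1E 34 E4 D7 B7.
Read back as little-endian, the first byte is least significant, giving 0xB7D7E4341E009A48.
0xB7D7E4341E009A48 = 13247307741426391624.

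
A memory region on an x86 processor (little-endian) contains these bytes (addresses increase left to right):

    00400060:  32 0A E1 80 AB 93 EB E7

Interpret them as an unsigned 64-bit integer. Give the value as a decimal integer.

16711613207099279922

Little-endian stores the least-significant byte at the lowest address.
Reassemble most-significant byte first: E7 EB 93 AB 80 E1 0A 32 → 0xE7EB93AB80E10A32.
0xE7EB93AB80E10A32 = 16711613207099279922.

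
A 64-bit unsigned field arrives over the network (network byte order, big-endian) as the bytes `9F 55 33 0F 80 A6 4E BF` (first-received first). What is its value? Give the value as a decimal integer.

11481138966726856383

In big-endian order the high byte comes first in memory.
The bytes are already most-significant first: 0x9F55330F80A64EBF.
0x9F55330F80A64EBF = 11481138966726856383.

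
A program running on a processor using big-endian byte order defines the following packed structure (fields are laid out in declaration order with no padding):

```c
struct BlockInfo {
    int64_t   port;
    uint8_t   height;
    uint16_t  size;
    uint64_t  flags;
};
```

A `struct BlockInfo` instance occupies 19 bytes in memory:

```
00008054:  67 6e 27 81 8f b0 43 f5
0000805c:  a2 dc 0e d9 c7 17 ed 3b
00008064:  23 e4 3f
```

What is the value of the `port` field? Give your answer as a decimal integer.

7452937870759707637

`port` is the first field, at byte offset 0, occupying 8 bytes.
Bytes at offsets 0..7: 67 6E 27 81 8F B0 43 F5.
Big-endian stores the most-significant byte at the lowest address.
The bytes are already most-significant first: 0x676E27818FB043F5.
0x676E27818FB043F5 = 7452937870759707637.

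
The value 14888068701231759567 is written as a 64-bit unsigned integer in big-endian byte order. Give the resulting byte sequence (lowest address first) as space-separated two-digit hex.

14888068701231759567 in hexadecimal, padded to 64 bits, is 0xCE9D0B9A7887C0CF.
Split into bytes (most-significant first): CE 9D 0B 9A 78 87 C0 CF.
Big-endian stores the most-significant byte at the lowest address.
So the memory order matches the most-significant-first order: CE 9D 0B 9A 78 87 C0 CF.

CE 9D 0B 9A 78 87 C0 CF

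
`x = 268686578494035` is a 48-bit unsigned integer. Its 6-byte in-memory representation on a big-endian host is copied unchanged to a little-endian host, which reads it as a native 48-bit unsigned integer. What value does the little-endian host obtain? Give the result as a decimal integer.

91440146833140

268686578494035 in 48-bit hexadecimal is 0xF45E78112A53.
Stored big-endian, the bytes at ascending addresses are F4 5E 78 11 2A 53.
Read back as little-endian, the first byte is least significant, giving 0x532A11785EF4.
0x532A11785EF4 = 91440146833140.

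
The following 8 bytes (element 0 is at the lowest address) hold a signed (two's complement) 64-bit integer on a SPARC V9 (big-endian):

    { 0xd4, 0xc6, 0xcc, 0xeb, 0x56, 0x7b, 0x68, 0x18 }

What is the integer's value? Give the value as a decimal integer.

Big-endian: lowest address holds the most-significant byte.
The bytes are already most-significant first: 0xD4C6CCEB567B6818.
Top bit is set, so as a signed 64-bit value this is 0xD4C6CCEB567B6818 − 2^64 = -3114576781139810280.

-3114576781139810280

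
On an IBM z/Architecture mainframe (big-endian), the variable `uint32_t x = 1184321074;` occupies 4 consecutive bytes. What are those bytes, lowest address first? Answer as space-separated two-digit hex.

1184321074 in hexadecimal, padded to 32 bits, is 0x46974E32.
Split into bytes (most-significant first): 46 97 4E 32.
In big-endian order the high byte comes first in memory.
So the memory order matches the most-significant-first order: 46 97 4E 32.

46 97 4E 32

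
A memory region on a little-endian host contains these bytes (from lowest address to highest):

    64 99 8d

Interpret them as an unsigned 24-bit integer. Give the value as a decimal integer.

In little-endian order the low byte comes first in memory.
Reassemble most-significant byte first: 8D 99 64 → 0x8D9964.
0x8D9964 = 9279844.

9279844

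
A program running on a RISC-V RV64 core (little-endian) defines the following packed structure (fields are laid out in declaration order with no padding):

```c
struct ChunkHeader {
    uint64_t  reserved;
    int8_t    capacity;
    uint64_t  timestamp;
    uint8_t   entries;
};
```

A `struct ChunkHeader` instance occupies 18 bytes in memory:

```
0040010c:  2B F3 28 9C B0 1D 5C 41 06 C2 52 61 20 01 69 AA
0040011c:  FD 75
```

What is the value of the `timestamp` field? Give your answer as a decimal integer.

`timestamp` follows `reserved` (8 B), `capacity` (1 B), so it starts at offset 8 + 1 = 9 and occupies 8 bytes.
Bytes at offsets 9..16: C2 52 61 20 01 69 AA FD.
Little-endian: lowest address holds the least-significant byte.
Reassemble most-significant byte first: FD AA 69 01 20 61 52 C2 → 0xFDAA6901206152C2.
0xFDAA6901206152C2 = 18278537491195712194.

18278537491195712194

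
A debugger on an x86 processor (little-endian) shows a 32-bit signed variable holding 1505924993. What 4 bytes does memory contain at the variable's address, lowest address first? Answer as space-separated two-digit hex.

81 97 C2 59

1505924993 in hexadecimal, padded to 32 bits, is 0x59C29781.
Split into bytes (most-significant first): 59 C2 97 81.
In little-endian order the low byte comes first in memory.
So at ascending addresses the bytes are 81 97 C2 59.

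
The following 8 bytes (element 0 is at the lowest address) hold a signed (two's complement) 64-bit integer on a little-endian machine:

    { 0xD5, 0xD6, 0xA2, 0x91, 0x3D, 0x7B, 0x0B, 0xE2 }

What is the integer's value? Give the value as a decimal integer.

Little-endian stores the least-significant byte at the lowest address.
Reassemble most-significant byte first: E2 0B 7B 3D 91 A2 D6 D5 → 0xE20B7B3D91A2D6D5.
Top bit is set, so as a signed 64-bit value this is 0xE20B7B3D91A2D6D5 − 2^64 = -2158496092027431211.

-2158496092027431211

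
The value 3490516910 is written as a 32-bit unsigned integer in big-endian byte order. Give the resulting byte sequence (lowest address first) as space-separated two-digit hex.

D0 0D 0F AE

3490516910 in hexadecimal, padded to 32 bits, is 0xD00D0FAE.
Split into bytes (most-significant first): D0 0D 0F AE.
Big-endian stores the most-significant byte at the lowest address.
So the memory order matches the most-significant-first order: D0 0D 0F AE.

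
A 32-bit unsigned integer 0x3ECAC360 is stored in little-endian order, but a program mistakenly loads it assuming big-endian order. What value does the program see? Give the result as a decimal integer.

1623444030

Stored little-endian, the bytes at ascending addresses are 60 C3 CA 3E.
Read back as big-endian, the last byte is least significant, giving 0x60C3CA3E.
0x60C3CA3E = 1623444030.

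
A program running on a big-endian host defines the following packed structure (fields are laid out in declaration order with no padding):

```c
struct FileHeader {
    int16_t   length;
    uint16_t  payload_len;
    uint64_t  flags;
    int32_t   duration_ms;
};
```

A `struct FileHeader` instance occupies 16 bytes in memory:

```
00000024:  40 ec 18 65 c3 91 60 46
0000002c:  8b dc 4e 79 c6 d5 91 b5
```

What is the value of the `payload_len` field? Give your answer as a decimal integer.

6245

`payload_len` follows `length` (2 bytes), so it starts at byte offset 2 and occupies 2 bytes.
Bytes at offsets 2..3: 18 65.
Big-endian: lowest address holds the most-significant byte.
The bytes are already most-significant first: 0x1865.
0x1865 = 6245.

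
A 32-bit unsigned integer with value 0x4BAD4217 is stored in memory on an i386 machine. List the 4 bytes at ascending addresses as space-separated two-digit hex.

Split into bytes (most-significant first): 4B AD 42 17.
Little-endian: lowest address holds the least-significant byte.
So at ascending addresses the bytes are 17 42 AD 4B.

17 42 AD 4B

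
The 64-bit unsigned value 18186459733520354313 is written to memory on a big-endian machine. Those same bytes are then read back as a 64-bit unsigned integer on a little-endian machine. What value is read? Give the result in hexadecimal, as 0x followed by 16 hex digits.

18186459733520354313 in 64-bit hexadecimal is 0xFC6348C58A6D0C09.
Stored big-endian, the bytes at ascending addresses are FC 63 48 C5 8A 6D 0C 09.
Read back as little-endian, the first byte is least significant, giving 0x090C6D8AC54863FC.

0x090C6D8AC54863FC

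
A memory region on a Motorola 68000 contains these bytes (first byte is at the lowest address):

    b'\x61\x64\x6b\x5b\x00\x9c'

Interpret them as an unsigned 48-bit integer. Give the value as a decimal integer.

Big-endian stores the most-significant byte at the lowest address.
The bytes are already most-significant first: 0x61646B5B009C.
0x61646B5B009C = 107083925749916.

107083925749916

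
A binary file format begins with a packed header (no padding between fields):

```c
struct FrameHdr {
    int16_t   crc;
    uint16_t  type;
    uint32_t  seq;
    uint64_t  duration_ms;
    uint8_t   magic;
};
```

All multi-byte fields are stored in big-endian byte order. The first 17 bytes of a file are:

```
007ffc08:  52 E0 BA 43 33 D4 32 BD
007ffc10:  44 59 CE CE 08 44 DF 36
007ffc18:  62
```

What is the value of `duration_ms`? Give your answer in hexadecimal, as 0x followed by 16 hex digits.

0x4459CECE0844DF36

`duration_ms` follows `crc` (2 B), `type` (2 B), `seq` (4 B), so it starts at offset 2 + 2 + 4 = 8 and occupies 8 bytes.
Bytes at offsets 8..15: 44 59 CE CE 08 44 DF 36.
Big-endian stores the most-significant byte at the lowest address.
The bytes are already most-significant first: 0x4459CECE0844DF36.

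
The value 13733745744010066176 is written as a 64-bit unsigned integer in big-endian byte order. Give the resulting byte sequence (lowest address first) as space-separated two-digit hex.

BE 98 10 FD 5B 40 B9 00

13733745744010066176 in hexadecimal, padded to 64 bits, is 0xBE9810FD5B40B900.
Split into bytes (most-significant first): BE 98 10 FD 5B 40 B9 00.
Big-endian: lowest address holds the most-significant byte.
So the memory order matches the most-significant-first order: BE 98 10 FD 5B 40 B9 00.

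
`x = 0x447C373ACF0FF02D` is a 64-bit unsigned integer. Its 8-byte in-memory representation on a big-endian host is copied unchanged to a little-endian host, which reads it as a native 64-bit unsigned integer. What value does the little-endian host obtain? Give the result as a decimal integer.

Stored big-endian, the bytes at ascending addresses are 44 7C 37 3A CF 0F F0 2D.
Read back as little-endian, the first byte is least significant, giving 0x2DF00FCF3A377C44.
0x2DF00FCF3A377C44 = 3310163108826676292.

3310163108826676292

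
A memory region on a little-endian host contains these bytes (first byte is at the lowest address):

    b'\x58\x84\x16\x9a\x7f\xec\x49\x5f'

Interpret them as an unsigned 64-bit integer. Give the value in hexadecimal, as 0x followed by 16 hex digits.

0x5F49EC7F9A168458

In little-endian order the low byte comes first in memory.
Reassemble most-significant byte first: 5F 49 EC 7F 9A 16 84 58 → 0x5F49EC7F9A168458.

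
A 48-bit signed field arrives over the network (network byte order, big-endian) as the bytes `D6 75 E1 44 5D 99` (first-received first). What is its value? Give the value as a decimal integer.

In big-endian order the high byte comes first in memory.
The bytes are already most-significant first: 0xD675E1445D99.
Top bit is set, so as a signed 48-bit value this is 0xD675E1445D99 − 2^48 = -45673197838951.

-45673197838951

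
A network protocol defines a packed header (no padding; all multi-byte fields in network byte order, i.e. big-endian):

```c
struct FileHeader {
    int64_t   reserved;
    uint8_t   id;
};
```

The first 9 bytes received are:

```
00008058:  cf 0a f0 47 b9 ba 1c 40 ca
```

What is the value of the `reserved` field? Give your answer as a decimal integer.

`reserved` is the first field, at byte offset 0, occupying 8 bytes.
Bytes at offsets 0..7: CF 0A F0 47 B9 BA 1C 40.
Big-endian: lowest address holds the most-significant byte.
The bytes are already most-significant first: 0xCF0AF047B9BA1C40.
Top bit is set, so as a signed 64-bit value this is 0xCF0AF047B9BA1C40 − 2^64 = -3527743167242036160.

-3527743167242036160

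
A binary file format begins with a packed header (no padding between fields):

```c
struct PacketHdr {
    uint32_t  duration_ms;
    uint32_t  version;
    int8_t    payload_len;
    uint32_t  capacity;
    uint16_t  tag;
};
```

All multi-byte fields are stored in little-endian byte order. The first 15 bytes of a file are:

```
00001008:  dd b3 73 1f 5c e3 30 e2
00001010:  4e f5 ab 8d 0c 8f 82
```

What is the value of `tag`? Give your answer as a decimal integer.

`tag` follows `duration_ms` (4 B), `version` (4 B), `payload_len` (1 B), `capacity` (4 B), so it starts at offset 4 + 4 + 1 + 4 = 13 and occupies 2 bytes.
Bytes at offsets 13..14: 8F 82.
Little-endian: lowest address holds the least-significant byte.
Reassemble most-significant byte first: 82 8F → 0x828F.
0x828F = 33423.

33423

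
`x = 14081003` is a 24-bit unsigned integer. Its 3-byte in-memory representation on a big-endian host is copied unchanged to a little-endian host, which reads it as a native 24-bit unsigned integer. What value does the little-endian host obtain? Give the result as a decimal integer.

14081003 in 24-bit hexadecimal is 0xD6DBEB.
Stored big-endian, the bytes at ascending addresses are D6 DB EB.
Read back as little-endian, the first byte is least significant, giving 0xEBDBD6.
0xEBDBD6 = 15457238.

15457238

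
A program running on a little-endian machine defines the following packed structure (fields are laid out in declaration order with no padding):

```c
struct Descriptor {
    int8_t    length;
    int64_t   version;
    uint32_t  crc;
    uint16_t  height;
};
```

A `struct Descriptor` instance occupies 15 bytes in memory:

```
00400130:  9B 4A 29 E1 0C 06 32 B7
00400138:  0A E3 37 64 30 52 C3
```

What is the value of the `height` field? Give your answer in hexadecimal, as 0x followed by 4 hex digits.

0xC352

`height` follows `length` (1 B), `version` (8 B), `crc` (4 B), so it starts at offset 1 + 8 + 4 = 13 and occupies 2 bytes.
Bytes at offsets 13..14: 52 C3.
Little-endian: lowest address holds the least-significant byte.
Reassemble most-significant byte first: C3 52 → 0xC352.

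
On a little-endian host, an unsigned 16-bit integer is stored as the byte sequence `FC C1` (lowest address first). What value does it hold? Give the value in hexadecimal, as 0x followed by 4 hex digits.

0xC1FC

In little-endian order the low byte comes first in memory.
Reassemble most-significant byte first: C1 FC → 0xC1FC.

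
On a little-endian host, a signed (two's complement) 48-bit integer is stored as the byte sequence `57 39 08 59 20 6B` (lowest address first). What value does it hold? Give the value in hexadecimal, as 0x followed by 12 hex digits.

Little-endian stores the least-significant byte at the lowest address.
Reassemble most-significant byte first: 6B 20 59 08 39 57 → 0x6B2059083957.

0x6B2059083957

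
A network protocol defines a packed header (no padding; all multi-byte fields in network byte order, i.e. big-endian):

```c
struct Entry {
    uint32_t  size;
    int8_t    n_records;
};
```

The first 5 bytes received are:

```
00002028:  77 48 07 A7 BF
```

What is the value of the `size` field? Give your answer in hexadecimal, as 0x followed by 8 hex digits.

0x774807A7

`size` is the first field, at byte offset 0, occupying 4 bytes.
Bytes at offsets 0..3: 77 48 07 A7.
Big-endian stores the most-significant byte at the lowest address.
The bytes are already most-significant first: 0x774807A7.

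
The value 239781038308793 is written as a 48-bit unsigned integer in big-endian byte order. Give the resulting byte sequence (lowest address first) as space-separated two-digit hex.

239781038308793 in hexadecimal, padded to 48 bits, is 0xDA145F9CBDB9.
Split into bytes (most-significant first): DA 14 5F 9C BD B9.
Big-endian stores the most-significant byte at the lowest address.
So the memory order matches the most-significant-first order: DA 14 5F 9C BD B9.

DA 14 5F 9C BD B9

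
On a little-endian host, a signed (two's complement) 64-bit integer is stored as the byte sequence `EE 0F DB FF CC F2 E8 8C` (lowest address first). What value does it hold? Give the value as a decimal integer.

Little-endian: lowest address holds the least-significant byte.
Reassemble most-significant byte first: 8C E8 F2 CC FF DB 0F EE → 0x8CE8F2CCFFDB0FEE.
Top bit is set, so as a signed 64-bit value this is 0x8CE8F2CCFFDB0FEE − 2^64 = -8293111751522971666.

-8293111751522971666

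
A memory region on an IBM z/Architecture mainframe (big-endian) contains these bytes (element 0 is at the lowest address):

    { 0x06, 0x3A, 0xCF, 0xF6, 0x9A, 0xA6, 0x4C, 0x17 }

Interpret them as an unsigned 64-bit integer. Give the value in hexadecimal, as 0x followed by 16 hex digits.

In big-endian order the high byte comes first in memory.
The bytes are already most-significant first: 0x063ACFF69AA64C17.

0x063ACFF69AA64C17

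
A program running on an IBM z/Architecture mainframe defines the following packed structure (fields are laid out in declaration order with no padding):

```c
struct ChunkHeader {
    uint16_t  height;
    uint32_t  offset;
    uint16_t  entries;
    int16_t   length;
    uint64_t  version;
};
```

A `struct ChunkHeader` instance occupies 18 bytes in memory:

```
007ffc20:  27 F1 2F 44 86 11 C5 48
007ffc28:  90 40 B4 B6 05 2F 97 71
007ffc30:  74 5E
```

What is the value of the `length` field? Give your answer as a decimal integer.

-28608

`length` follows `height` (2 B), `offset` (4 B), `entries` (2 B), so it starts at offset 2 + 4 + 2 = 8 and occupies 2 bytes.
Bytes at offsets 8..9: 90 40.
In big-endian order the high byte comes first in memory.
The bytes are already most-significant first: 0x9040.
Top bit is set, so as a signed 16-bit value this is 0x9040 − 2^16 = -28608.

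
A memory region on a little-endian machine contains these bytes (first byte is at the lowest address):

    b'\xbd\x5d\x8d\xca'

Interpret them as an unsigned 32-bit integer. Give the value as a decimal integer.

3398262205

In little-endian order the low byte comes first in memory.
Reassemble most-significant byte first: CA 8D 5D BD → 0xCA8D5DBD.
0xCA8D5DBD = 3398262205.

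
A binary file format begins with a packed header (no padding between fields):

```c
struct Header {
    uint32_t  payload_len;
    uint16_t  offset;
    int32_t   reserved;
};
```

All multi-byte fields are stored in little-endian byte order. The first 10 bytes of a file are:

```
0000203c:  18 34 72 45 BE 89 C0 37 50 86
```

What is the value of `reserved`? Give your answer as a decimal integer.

`reserved` follows `payload_len` (4 B), `offset` (2 B), so it starts at offset 4 + 2 = 6 and occupies 4 bytes.
Bytes at offsets 6..9: C0 37 50 86.
Little-endian: lowest address holds the least-significant byte.
Reassemble most-significant byte first: 86 50 37 C0 → 0x865037C0.
Top bit is set, so as a signed 32-bit value this is 0x865037C0 − 2^32 = -2041563200.

-2041563200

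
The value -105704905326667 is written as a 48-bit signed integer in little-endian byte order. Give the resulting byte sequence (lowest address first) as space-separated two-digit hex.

Two's complement of -105704905326667 in 48 bits: 105704905326667 = 0x60235755404B; invert → 0x9FDCA8AABFB4; add 1 → 0x9FDCA8AABFB5.
Split into bytes (most-significant first): 9F DC A8 AA BF B5.
In little-endian order the low byte comes first in memory.
So at ascending addresses the bytes are B5 BF AA A8 DC 9F.

B5 BF AA A8 DC 9F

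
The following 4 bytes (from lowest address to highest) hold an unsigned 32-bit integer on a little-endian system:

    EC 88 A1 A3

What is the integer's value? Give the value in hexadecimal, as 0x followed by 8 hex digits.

Little-endian stores the least-significant byte at the lowest address.
Reassemble most-significant byte first: A3 A1 88 EC → 0xA3A188EC.

0xA3A188EC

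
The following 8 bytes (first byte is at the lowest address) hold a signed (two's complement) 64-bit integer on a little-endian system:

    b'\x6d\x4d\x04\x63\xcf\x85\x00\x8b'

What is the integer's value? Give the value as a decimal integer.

-8430591376671617683

Little-endian: lowest address holds the least-significant byte.
Reassemble most-significant byte first: 8B 00 85 CF 63 04 4D 6D → 0x8B0085CF63044D6D.
Top bit is set, so as a signed 64-bit value this is 0x8B0085CF63044D6D − 2^64 = -8430591376671617683.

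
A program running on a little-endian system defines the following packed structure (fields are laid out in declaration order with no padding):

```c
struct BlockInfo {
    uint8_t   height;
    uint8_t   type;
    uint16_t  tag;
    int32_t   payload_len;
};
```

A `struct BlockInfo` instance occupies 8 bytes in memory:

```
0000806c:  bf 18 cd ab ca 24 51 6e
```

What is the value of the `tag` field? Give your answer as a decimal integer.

`tag` follows `height` (1 B), `type` (1 B), so it starts at offset 1 + 1 = 2 and occupies 2 bytes.
Bytes at offsets 2..3: CD AB.
Little-endian stores the least-significant byte at the lowest address.
Reassemble most-significant byte first: AB CD → 0xABCD.
0xABCD = 43981.

43981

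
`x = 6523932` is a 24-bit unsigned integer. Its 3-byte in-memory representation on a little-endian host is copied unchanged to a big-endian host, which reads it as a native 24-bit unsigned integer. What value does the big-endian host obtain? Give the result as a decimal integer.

1870947

6523932 in 24-bit hexadecimal is 0x638C1C.
Stored little-endian, the bytes at ascending addresses are 1C 8C 63.
Read back as big-endian, the last byte is least significant, giving 0x1C8C63.
0x1C8C63 = 1870947.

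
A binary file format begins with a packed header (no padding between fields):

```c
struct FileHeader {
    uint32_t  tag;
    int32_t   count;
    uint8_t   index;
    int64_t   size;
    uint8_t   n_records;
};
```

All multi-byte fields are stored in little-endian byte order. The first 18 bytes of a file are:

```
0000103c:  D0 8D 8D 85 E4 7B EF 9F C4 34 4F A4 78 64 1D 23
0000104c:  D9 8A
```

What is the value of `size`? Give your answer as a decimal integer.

`size` follows `tag` (4 B), `count` (4 B), `index` (1 B), so it starts at offset 4 + 4 + 1 = 9 and occupies 8 bytes.
Bytes at offsets 9..16: 34 4F A4 78 64 1D 23 D9.
Little-endian stores the least-significant byte at the lowest address.
Reassemble most-significant byte first: D9 23 1D 64 78 A4 4F 34 → 0xD9231D6478A44F34.
Top bit is set, so as a signed 64-bit value this is 0xD9231D6478A44F34 − 2^64 = -2800362225936347340.

-2800362225936347340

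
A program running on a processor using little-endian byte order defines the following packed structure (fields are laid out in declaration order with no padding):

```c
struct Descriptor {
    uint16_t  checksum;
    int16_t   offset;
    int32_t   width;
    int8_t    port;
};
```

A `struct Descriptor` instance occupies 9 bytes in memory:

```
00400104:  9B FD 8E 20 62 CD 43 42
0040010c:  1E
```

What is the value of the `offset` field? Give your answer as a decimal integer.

`offset` follows `checksum` (2 bytes), so it starts at byte offset 2 and occupies 2 bytes.
Bytes at offsets 2..3: 8E 20.
In little-endian order the low byte comes first in memory.
Reassemble most-significant byte first: 20 8E → 0x208E.
0x208E = 8334.

8334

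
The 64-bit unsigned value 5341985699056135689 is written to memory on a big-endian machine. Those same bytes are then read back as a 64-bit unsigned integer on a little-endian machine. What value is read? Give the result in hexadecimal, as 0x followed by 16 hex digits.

5341985699056135689 in 64-bit hexadecimal is 0x4A228BB0B3752E09.
Stored big-endian, the bytes at ascending addresses are 4A 22 8B B0 B3 75 2E 09.
Read back as little-endian, the first byte is least significant, giving 0x092E75B3B08B224A.

0x092E75B3B08B224A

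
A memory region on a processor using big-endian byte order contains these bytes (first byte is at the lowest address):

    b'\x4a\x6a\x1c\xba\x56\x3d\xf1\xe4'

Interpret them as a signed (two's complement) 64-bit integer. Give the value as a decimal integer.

5362129892974391780

Big-endian stores the most-significant byte at the lowest address.
The bytes are already most-significant first: 0x4A6A1CBA563DF1E4.
0x4A6A1CBA563DF1E4 = 5362129892974391780.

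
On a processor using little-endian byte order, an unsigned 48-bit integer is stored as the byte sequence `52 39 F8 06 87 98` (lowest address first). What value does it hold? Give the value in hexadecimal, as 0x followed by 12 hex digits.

Little-endian stores the least-significant byte at the lowest address.
Reassemble most-significant byte first: 98 87 06 F8 39 52 → 0x988706F83952.

0x988706F83952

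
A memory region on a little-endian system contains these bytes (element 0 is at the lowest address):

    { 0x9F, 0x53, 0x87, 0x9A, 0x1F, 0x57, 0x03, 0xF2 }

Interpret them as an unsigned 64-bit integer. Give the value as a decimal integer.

17438877975356855199

Little-endian stores the least-significant byte at the lowest address.
Reassemble most-significant byte first: F2 03 57 1F 9A 87 53 9F → 0xF203571F9A87539F.
0xF203571F9A87539F = 17438877975356855199.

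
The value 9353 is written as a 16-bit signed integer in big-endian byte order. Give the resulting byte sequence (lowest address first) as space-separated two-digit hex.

24 89

9353 in hexadecimal, padded to 16 bits, is 0x2489.
Split into bytes (most-significant first): 24 89.
In big-endian order the high byte comes first in memory.
So the memory order matches the most-significant-first order: 24 89.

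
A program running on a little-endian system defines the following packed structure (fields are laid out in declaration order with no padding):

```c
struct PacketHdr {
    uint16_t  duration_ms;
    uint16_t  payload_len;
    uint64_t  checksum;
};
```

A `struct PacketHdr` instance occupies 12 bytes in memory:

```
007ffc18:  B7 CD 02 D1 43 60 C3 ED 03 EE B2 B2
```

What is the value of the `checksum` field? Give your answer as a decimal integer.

`checksum` follows `duration_ms` (2 B), `payload_len` (2 B), so it starts at offset 2 + 2 = 4 and occupies 8 bytes.
Bytes at offsets 4..11: 43 60 C3 ED 03 EE B2 B2.
In little-endian order the low byte comes first in memory.
Reassemble most-significant byte first: B2 B2 EE 03 ED C3 60 43 → 0xB2B2EE03EDC36043.
0xB2B2EE03EDC36043 = 12876615985246986307.

12876615985246986307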